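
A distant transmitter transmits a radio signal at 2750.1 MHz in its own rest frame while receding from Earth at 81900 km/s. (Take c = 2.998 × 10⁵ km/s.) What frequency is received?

2077.9 MHz

β = v/c = 81900/299800 = 0.2732.
Relativistic Doppler for frequency: f' = f₀ · √((1 − β)/(1 + β)).
f' = 2750.1 × √(0.7268/1.2732) = 2750.1 × 0.75556 ≈ 2077.9 MHz.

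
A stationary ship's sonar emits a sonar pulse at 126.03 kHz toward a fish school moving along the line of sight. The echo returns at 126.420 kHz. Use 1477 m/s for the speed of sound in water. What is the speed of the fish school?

Double Doppler shift off a moving reflector: f₂ = f₀ · (v + u)/(v − u) (u > 0 toward emitter).
Rearranging, u = v · (f₂ − f₀)/(f₂ + f₀) = 1477 × 0.390/252.450 ≈ 2.28 m/s.
So the fish school is moving at 2.28 m/s toward the emitter.

2.28 m/s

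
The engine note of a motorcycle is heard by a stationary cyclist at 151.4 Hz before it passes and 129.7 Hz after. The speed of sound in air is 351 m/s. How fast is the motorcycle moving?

f₁/f₂ = (v + v_s)/(v − v_s), so v_s = v · (f₁ − f₂)/(f₁ + f₂).
v_s = 351 × (151.4 − 129.7)/(151.4 + 129.7) = 351 × 21.7/281.1 ≈ 27 m/s.

27 m/s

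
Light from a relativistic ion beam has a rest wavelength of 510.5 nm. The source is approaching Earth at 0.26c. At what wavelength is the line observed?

391.2 nm

Relativistic Doppler for wavelength: λ' = λ₀ · √((1 − β)/(1 + β)).
λ' = 510.5 × √(0.7400/1.2600) = 510.5 × 0.76636 ≈ 391.2 nm.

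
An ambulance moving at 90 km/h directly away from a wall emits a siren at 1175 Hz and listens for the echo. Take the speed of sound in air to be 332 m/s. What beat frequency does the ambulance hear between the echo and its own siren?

165 Hz

90 km/h = 25 m/s.
The wall receives the sound from a moving source: f₁ = f₀ · v/(v + v_e) = 1175 × 332/357 ≈ 1092.7 Hz.
On the return leg the ambulance is a moving observer: f₂ = f₁ · (v − v_e)/v = 1092.7 × 307/332 ≈ 1010.4 Hz.
Beat against the emitted tone: |f₂ − f₀| = 2v_e·f₀/(v + v_e) = 2 × 25 × 1175/357 ≈ 165 Hz.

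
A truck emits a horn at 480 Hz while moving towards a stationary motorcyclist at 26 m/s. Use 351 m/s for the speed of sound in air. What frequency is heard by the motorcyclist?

518 Hz

Only the source moves, toward the listener, so f' = f · v/(v − v_s).
f' = 480 × 351/(351 − 26) = 480 × 351/325 ≈ 518 Hz.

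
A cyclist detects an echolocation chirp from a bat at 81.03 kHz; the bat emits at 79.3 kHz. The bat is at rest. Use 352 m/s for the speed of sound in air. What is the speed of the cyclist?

7.7 m/s

f' > f, so the cyclist is approaching.
f' = f · (v + v_o)/v ⇒ v_o = v · |f'/f − 1|.
v_o = 352 × |81.03/79.3 − 1| = 352 × 0.02182 ≈ 7.7 m/s.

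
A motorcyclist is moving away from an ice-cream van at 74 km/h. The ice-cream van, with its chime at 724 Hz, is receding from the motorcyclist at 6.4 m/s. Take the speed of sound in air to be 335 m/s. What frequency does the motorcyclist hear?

74 km/h = 20.56 m/s.
Both move, so f' = f · (v − v_o)/(v + v_s).
f' = 724 × (335 − 20.56)/(335 + 6.4) = 724 × 314.44/341.4 ≈ 667 Hz.

667 Hz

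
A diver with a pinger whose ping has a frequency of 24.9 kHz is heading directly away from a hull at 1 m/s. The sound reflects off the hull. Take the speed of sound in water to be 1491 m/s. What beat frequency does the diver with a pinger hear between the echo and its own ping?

The hull receives the sound from a moving source: f₁ = f₀ · v/(v + v_e) = 24.9 × 1491/1492 ≈ 24.8833 kHz.
On the return leg the diver with a pinger is a moving observer: f₂ = f₁ · (v − v_e)/v = 24.8833 × 1490/1491 ≈ 24.8666 kHz.
Beat against the emitted tone (with f₀ = 24900 Hz): |f₂ − f₀| = 2v_e·f₀/(v + v_e) = 2 × 1 × 24900/1492 ≈ 33.4 Hz.

33.4 Hz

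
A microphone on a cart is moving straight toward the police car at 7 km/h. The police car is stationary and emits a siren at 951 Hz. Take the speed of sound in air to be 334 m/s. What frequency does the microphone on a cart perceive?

7 km/h = 1.944 m/s.
Moving observer, stationary source: f' = f · (v + v_o)/v.
f' = 951 × (334 + 1.944)/334 = 951 × 335.94/334 ≈ 957 Hz.

957 Hz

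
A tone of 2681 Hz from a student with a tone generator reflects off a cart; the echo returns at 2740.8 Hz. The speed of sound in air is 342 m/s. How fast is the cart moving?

3.8 m/s

Double Doppler shift off a moving reflector: f₂ = f₀ · (v + u)/(v − u) (u > 0 toward emitter).
Rearranging, u = v · (f₂ − f₀)/(f₂ + f₀) = 342 × 59.8/5421.8 ≈ 3.8 m/s.
So the cart is moving at 3.8 m/s toward the emitter.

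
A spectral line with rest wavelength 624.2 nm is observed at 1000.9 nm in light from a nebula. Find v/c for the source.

0.440c

λ'/λ₀ = 1.6035 > 1 (redshift), so the source is receding.
λ'/λ₀ = √((1 + β)/(1 − β)) for a receding source ⇒ β = (r² − 1)/(r² + 1) with r = λ'/λ₀.
β = (2.5712 − 1)/(2.5712 + 1) ≈ 0.440.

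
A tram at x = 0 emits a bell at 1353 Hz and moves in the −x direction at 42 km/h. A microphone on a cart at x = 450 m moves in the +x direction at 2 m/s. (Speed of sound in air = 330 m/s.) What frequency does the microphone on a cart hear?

42 km/h = 11.67 m/s.
The observer lies on the +x side, so the source is heading away from the observer and the observer is heading away from the source.
With source receding and observer receding, f' = f · (v − v_o)/(v + v_s).
f' = 1353 × (330 − 2)/(330 + 11.67) = 1353 × 328/341.67 ≈ 1299 Hz.

1299 Hz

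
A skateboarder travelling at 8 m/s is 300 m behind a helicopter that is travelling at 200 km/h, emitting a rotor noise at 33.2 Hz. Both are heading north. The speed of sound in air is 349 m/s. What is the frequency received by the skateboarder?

29.3 Hz

200 km/h = 55.56 m/s.
The skateboarder is behind, so the helicopter is moving away from it while the skateboarder is moving toward the helicopter.
Both move, so f' = f · (v + v_o)/(v + v_s).
f' = 33.2 × (349 + 8)/(349 + 55.56) = 33.2 × 357/404.56 ≈ 29.3 Hz.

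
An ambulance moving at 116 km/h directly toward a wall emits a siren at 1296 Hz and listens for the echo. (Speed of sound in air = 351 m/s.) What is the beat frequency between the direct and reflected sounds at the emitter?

262 Hz

116 km/h = 32.22 m/s.
The wall receives the sound from a moving source: f₁ = f₀ · v/(v − v_e) = 1296 × 351/318.78 ≈ 1427 Hz.
On the return leg the ambulance is a moving observer: f₂ = f₁ · (v + v_e)/v = 1427 × 383.22/351 ≈ 1558 Hz.
Beat against the emitted tone: |f₂ − f₀| = 2v_e·f₀/(v − v_e) = 2 × 32.22 × 1296/318.78 ≈ 262 Hz.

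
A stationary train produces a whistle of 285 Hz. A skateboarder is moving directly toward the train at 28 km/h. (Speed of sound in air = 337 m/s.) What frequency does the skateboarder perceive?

28 km/h = 7.778 m/s.
Only the observer moves, toward the source, so f' = f · (v + v_o)/v.
f' = 285 × (337 + 7.778)/337 = 285 × 344.78/337 ≈ 292 Hz.

292 Hz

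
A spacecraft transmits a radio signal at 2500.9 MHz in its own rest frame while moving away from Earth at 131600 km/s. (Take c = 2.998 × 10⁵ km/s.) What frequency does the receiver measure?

β = v/c = 131600/299800 = 0.4390.
Relativistic Doppler for frequency: f' = f₀ · √((1 − β)/(1 + β)).
f' = 2500.9 × √(0.5610/1.4390) = 2500.9 × 0.62441 ≈ 1561.6 MHz.

1561.6 MHz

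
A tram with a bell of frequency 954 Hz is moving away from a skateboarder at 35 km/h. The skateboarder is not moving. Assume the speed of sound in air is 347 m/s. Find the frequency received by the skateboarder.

35 km/h = 9.722 m/s.
With the source moving away from a stationary observer, f' = f · v/(v + v_s).
f' = 954 × 347/(347 + 9.722) = 954 × 347/356.7 ≈ 928 Hz.

928 Hz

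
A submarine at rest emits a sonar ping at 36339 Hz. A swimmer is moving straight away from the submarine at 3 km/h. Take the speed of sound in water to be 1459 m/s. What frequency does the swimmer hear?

36318 Hz

3 km/h = 0.8333 m/s.
Moving observer, stationary source: f' = f · (v − v_o)/v.
f' = 36339 × (1459 − 0.8333)/1459 = 36339 × 1458.2/1459 ≈ 36318 Hz.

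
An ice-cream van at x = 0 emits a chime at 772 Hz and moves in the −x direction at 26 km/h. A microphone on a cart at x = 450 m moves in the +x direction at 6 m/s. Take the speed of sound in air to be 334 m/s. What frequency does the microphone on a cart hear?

742 Hz

26 km/h = 7.222 m/s.
The observer lies on the +x side, so the source is heading away from the observer and the observer is heading away from the source.
General Doppler shift: f' = f · (v − v_o)/(v + v_s).
f' = 772 × (334 − 6)/(334 + 7.222) = 772 × 328/341.22 ≈ 742 Hz.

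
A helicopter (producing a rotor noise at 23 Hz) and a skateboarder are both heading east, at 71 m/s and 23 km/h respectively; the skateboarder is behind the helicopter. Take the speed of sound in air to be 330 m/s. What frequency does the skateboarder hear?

19.3 Hz

23 km/h = 6.389 m/s.
The skateboarder is behind, so the helicopter is moving away from it while the skateboarder is moving toward the helicopter.
With source receding and observer approaching, f' = f · (v + v_o)/(v + v_s).
f' = 23 × (330 + 6.389)/(330 + 71) = 23 × 336.39/401 ≈ 19.3 Hz.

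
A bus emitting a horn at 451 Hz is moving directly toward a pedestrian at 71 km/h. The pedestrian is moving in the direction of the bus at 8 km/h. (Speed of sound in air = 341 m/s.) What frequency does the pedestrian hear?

71 km/h = 19.72 m/s; 8 km/h = 2.222 m/s.
With source approaching and observer approaching, f' = f · (v + v_o)/(v − v_s).
f' = 451 × (341 + 2.222)/(341 − 19.72) = 451 × 343.22/321.28 ≈ 482 Hz.

482 Hz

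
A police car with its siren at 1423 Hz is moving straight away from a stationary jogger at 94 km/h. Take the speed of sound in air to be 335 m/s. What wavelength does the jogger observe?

94 km/h = 26.11 m/s.
Only the source moves, away from the listener, so f' = f · v/(v + v_s).
f' = 1423 × 335/(335 + 26.11) ≈ 1320 Hz.
λ' = v/f' = 335/1320.11 ≈ 25.4 cm.

25.4 cm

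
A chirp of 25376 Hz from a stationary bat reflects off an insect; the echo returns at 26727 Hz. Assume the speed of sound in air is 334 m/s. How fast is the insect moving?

8.7 m/s

Double Doppler shift off a moving reflector: f₂ = f₀ · (v + u)/(v − u) (u > 0 toward emitter).
Rearranging, u = v · (f₂ − f₀)/(f₂ + f₀) = 334 × 1351/52103 ≈ 8.7 m/s.
So the insect is moving at 8.7 m/s toward the emitter.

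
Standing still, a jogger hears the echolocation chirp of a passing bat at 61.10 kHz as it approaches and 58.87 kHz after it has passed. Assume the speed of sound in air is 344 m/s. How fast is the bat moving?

6.4 m/s

f₁/f₂ = (v + v_s)/(v − v_s), so v_s = v · (f₁ − f₂)/(f₁ + f₂).
v_s = 344 × (61.10 − 58.87)/(61.10 + 58.87) = 344 × 2.23/119.97 ≈ 6.4 m/s.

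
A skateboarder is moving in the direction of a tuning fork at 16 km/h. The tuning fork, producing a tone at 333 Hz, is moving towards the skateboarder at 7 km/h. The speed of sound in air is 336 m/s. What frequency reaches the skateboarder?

339 Hz

7 km/h = 1.944 m/s; 16 km/h = 4.444 m/s.
Both move, so f' = f · (v + v_o)/(v − v_s).
f' = 333 × (336 + 4.444)/(336 − 1.944) = 333 × 340.44/334.06 ≈ 339 Hz.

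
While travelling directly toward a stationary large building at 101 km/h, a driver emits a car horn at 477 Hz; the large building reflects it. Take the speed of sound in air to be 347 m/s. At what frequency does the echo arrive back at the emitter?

561 Hz

101 km/h = 28.06 m/s.
The large building receives the sound from a moving source: f₁ = f₀ · v/(v − v_e) = 477 × 347/318.94 ≈ 519 Hz.
On the return leg the driver is a moving observer: f₂ = f₁ · (v + v_e)/v = 519 × 375.06/347 ≈ 561 Hz.
Equivalently f₂ = f₀ · (v + v_e)/(v − v_e).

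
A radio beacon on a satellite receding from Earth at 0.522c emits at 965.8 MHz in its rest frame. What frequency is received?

Relativistic Doppler for frequency: f' = f₀ · √((1 − β)/(1 + β)).
f' = 965.8 × √(0.4780/1.5220) = 965.8 × 0.56041 ≈ 541.2 MHz.

541.2 MHz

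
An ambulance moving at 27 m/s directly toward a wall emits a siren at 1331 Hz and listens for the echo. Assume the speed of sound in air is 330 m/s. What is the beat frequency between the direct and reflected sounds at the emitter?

The wall receives the sound from a moving source: f₁ = f₀ · v/(v − v_e) = 1331 × 330/303 ≈ 1450 Hz.
On the return leg the ambulance is a moving observer: f₂ = f₁ · (v + v_e)/v = 1450 × 357/330 ≈ 1568 Hz.
Beat against the emitted tone: |f₂ − f₀| = 2v_e·f₀/(v − v_e) = 2 × 27 × 1331/303 ≈ 237 Hz.

237 Hz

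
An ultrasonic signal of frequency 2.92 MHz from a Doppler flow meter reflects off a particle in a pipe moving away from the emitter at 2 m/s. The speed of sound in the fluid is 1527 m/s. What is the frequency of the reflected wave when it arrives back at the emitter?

At the particle in a pipe (a moving observer), f₁ = f₀ · (v − u)/v = 2.92 × 1525/1527 ≈ 2.916 MHz.
The reflection then acts as a moving source: f₂ = f₁ · v/(v + u) ≈ 2.912 MHz.

2.912 MHz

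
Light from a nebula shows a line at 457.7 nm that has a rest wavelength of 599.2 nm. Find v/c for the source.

λ'/λ₀ = 0.7639 < 1 (blueshift), so the source is approaching.
λ'/λ₀ = √((1 − β)/(1 + β)) for an approaching source ⇒ β = (1 − r²)/(1 + r²) with r = λ'/λ₀.
β = (1 − 0.5835)/(1 + 0.5835) ≈ 0.263.

0.263c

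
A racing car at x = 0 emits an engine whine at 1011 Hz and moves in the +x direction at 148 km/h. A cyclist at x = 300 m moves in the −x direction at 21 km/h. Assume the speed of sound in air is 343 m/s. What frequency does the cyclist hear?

1168 Hz

148 km/h = 41.11 m/s; 21 km/h = 5.833 m/s.
The observer lies on the +x side, so the source is heading toward the observer and the observer is heading toward the source.
With source approaching and observer approaching, f' = f · (v + v_o)/(v − v_s).
f' = 1011 × (343 + 5.833)/(343 − 41.11) = 1011 × 348.83/301.89 ≈ 1168 Hz.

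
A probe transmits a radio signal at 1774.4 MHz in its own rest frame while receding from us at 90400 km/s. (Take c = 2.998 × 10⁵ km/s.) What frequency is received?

1299.9 MHz

β = v/c = 90400/299800 = 0.3015.
Relativistic Doppler for frequency: f' = f₀ · √((1 − β)/(1 + β)).
f' = 1774.4 × √(0.6985/1.3015) = 1774.4 × 0.73256 ≈ 1299.9 MHz.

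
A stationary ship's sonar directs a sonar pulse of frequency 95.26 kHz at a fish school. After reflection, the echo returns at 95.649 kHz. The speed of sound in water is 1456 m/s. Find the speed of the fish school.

2.97 m/s

Double Doppler shift off a moving reflector: f₂ = f₀ · (v + u)/(v − u) (u > 0 toward emitter).
Rearranging, u = v · (f₂ − f₀)/(f₂ + f₀) = 1456 × 0.389/190.909 ≈ 2.97 m/s.
So the fish school is moving at 2.97 m/s toward the emitter.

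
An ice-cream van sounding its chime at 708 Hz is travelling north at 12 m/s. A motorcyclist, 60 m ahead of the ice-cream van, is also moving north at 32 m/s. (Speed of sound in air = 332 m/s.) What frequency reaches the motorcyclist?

664 Hz

The motorcyclist is ahead, so the ice-cream van is moving toward it while the motorcyclist is moving away from the ice-cream van.
With source approaching and observer receding, f' = f · (v − v_o)/(v − v_s).
f' = 708 × (332 − 32)/(332 − 12) = 708 × 300/320 ≈ 664 Hz.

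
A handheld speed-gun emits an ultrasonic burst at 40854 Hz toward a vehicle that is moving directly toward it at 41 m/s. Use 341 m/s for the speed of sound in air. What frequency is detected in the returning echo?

At the vehicle (a moving observer), f₁ = f₀ · (v + u)/v = 40854 × 382/341 ≈ 45766 Hz.
The reflection then acts as a moving source: f₂ = f₁ · v/(v − u) ≈ 52021 Hz.

52021 Hz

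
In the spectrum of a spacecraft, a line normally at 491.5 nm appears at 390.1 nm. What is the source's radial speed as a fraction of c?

0.227c

λ'/λ₀ = 0.7937 < 1 (blueshift), so the source is approaching.
λ'/λ₀ = √((1 − β)/(1 + β)) for an approaching source ⇒ β = (1 − r²)/(1 + r²) with r = λ'/λ₀.
β = (1 − 0.6299)/(1 + 0.6299) ≈ 0.227.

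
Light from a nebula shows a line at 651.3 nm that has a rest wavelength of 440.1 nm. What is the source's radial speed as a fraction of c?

λ'/λ₀ = 1.4799 > 1 (redshift), so the source is receding.
λ'/λ₀ = √((1 + β)/(1 − β)) for a receding source ⇒ β = (r² − 1)/(r² + 1) with r = λ'/λ₀.
β = (2.1901 − 1)/(2.1901 + 1) ≈ 0.373.

0.373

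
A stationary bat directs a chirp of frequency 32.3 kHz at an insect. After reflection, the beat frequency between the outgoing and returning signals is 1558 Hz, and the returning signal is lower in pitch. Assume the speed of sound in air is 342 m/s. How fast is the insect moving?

Double Doppler shift off a moving reflector: f₂ = f₀ · (v + u)/(v − u) (u > 0 toward emitter).
Returning signal is lower, so f₂ = f₀ − Δf = 32300 − 1558 = 30742 Hz.
Rearranging, u = v · (f₂ − f₀)/(f₂ + f₀) = 342 × -1558/63042 ≈ -8.5 m/s.
So the insect is moving at 8.5 m/s away from the emitter.

8.5 m/s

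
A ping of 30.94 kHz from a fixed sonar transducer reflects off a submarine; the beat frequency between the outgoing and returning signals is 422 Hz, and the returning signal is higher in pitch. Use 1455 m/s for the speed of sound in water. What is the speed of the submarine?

9.9 m/s

Double Doppler shift off a moving reflector: f₂ = f₀ · (v + u)/(v − u) (u > 0 toward emitter).
Returning signal is higher, so f₂ = f₀ + Δf = 30940 + 422 = 31362 Hz.
Rearranging, u = v · (f₂ − f₀)/(f₂ + f₀) = 1455 × 422/62302 ≈ 9.9 m/s.
So the submarine is moving at 9.9 m/s toward the emitter.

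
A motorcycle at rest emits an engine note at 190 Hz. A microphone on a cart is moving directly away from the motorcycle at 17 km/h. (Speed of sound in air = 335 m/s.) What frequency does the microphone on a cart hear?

17 km/h = 4.722 m/s.
Only the observer moves, away from the source, so f' = f · (v − v_o)/v.
f' = 190 × (335 − 4.722)/335 = 190 × 330.28/335 ≈ 187 Hz.

187 Hz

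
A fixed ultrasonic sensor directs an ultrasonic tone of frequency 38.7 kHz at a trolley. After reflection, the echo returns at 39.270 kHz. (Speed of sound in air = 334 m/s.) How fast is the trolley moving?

2.44 m/s

Double Doppler shift off a moving reflector: f₂ = f₀ · (v + u)/(v − u) (u > 0 toward emitter).
Rearranging, u = v · (f₂ − f₀)/(f₂ + f₀) = 334 × 0.570/77.970 ≈ 2.44 m/s.
So the trolley is moving at 2.44 m/s toward the emitter.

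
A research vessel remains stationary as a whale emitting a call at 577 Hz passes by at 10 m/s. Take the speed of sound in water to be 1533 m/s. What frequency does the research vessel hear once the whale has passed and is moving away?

573 Hz

Receding: f₂ = f · v/(v + v_s) = 577 × 1533/1543 ≈ 573 Hz.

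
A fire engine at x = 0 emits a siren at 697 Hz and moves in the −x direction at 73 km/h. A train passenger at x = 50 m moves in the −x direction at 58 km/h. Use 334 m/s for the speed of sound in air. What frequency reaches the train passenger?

689 Hz

73 km/h = 20.28 m/s; 58 km/h = 16.11 m/s.
The observer lies on the +x side, so the source is heading away from the observer and the observer is heading toward the source.
General Doppler shift: f' = f · (v + v_o)/(v + v_s).
f' = 697 × (334 + 16.11)/(334 + 20.28) = 697 × 350.11/354.28 ≈ 689 Hz.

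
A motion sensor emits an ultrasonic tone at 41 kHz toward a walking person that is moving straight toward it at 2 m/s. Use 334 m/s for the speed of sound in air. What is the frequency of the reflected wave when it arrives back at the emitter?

The walking person first receives the wave as a moving observer: f₁ = f₀ · (v + u)/v = 41 × (334 + 2)/334 ≈ 41.2 kHz.
On reflection it acts as a source moving toward the stationary detector: f₂ = f₁ · v/(v − u) = 41.2 × 334/332 ≈ 41.5 kHz.
Equivalently f₂ = f₀ · (v + u)/(v − u).

41.5 kHz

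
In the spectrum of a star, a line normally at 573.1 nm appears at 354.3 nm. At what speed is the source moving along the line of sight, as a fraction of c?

λ'/λ₀ = 0.6182 < 1 (blueshift), so the source is approaching.
λ'/λ₀ = √((1 − β)/(1 + β)) for an approaching source ⇒ β = (1 − r²)/(1 + r²) with r = λ'/λ₀.
β = (1 − 0.3822)/(1 + 0.3822) ≈ 0.447.

0.447c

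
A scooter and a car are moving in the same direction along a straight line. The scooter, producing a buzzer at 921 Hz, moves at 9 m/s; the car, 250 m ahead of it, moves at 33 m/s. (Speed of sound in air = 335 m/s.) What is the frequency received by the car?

The car is ahead, so the scooter is moving toward it while the car is moving away from the scooter.
With source approaching and observer receding, f' = f · (v − v_o)/(v − v_s).
f' = 921 × (335 − 33)/(335 − 9) = 921 × 302/326 ≈ 853 Hz.

853 Hz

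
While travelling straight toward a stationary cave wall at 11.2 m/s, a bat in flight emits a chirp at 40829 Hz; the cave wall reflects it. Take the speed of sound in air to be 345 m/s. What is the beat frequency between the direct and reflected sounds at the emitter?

2740 Hz

The cave wall receives the sound from a moving source: f₁ = f₀ · v/(v − v_e) = 40829 × 345/333.8 ≈ 42199 Hz.
On the return leg the bat in flight is a moving observer: f₂ = f₁ · (v + v_e)/v = 42199 × 356.2/345 ≈ 43569 Hz.
Equivalently f₂ = f₀ · (v + v_e)/(v − v_e).
Beat against the emitted tone: |f₂ − f₀| = 2v_e·f₀/(v − v_e) = 2 × 11.2 × 40829/333.8 ≈ 2740 Hz.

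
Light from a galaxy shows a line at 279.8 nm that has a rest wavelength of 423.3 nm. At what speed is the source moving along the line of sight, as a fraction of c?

λ'/λ₀ = 0.6610 < 1 (blueshift), so the source is approaching.
λ'/λ₀ = √((1 − β)/(1 + β)) for an approaching source ⇒ β = (1 − r²)/(1 + r²) with r = λ'/λ₀.
β = (1 − 0.4369)/(1 + 0.4369) ≈ 0.392.

0.392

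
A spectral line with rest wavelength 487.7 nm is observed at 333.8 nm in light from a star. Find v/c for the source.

λ'/λ₀ = 0.6844 < 1 (blueshift), so the source is approaching.
λ'/λ₀ = √((1 − β)/(1 + β)) for an approaching source ⇒ β = (1 − r²)/(1 + r²) with r = λ'/λ₀.
β = (1 − 0.4685)/(1 + 0.4685) ≈ 0.362.

0.362c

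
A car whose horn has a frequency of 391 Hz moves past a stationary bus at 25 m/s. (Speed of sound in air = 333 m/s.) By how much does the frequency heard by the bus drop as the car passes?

Approaching: f₁ = f · v/(v − v_s) = 391 × 333/308 ≈ 422.7 Hz.
Receding: f₂ = f · v/(v + v_s) = 391 × 333/358 ≈ 363.7 Hz.
Drop: f₁ − f₂ = 2f·v·v_s/(v² − v_s²) = 2 × 391 × 333 × 25/(333² − 25²) ≈ 59.0 Hz.

59.0 Hz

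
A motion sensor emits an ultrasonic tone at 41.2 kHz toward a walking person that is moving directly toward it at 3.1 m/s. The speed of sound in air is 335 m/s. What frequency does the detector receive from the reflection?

At the walking person (a moving observer), f₁ = f₀ · (v + u)/v = 41.2 × 338.1/335 ≈ 41.6 kHz.
On reflection it acts as a source moving toward the stationary detector: f₂ = f₁ · v/(v − u) = 41.6 × 335/331.9 ≈ 42.0 kHz.

42.0 kHz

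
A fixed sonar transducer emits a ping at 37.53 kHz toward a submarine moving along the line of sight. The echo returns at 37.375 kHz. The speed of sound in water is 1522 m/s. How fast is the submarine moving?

Double Doppler shift off a moving reflector: f₂ = f₀ · (v + u)/(v − u) (u > 0 toward emitter).
Rearranging, u = v · (f₂ − f₀)/(f₂ + f₀) = 1522 × -0.155/74.905 ≈ -3.1 m/s.
So the submarine is moving at 3.1 m/s away from the emitter.

3.1 m/s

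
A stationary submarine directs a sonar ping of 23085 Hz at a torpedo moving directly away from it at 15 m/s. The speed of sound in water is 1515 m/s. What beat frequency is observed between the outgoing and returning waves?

453 Hz

At the torpedo (a moving observer), f₁ = f₀ · (v − u)/v = 23085 × 1500/1515 ≈ 22856 Hz.
On reflection it acts as a source moving away from the stationary detector: f₂ = f₁ · v/(v + u) = 22856 × 1515/1530 ≈ 22632 Hz.
Beat frequency: |f₂ − f₀| = 2u·f₀/(v + u) = 2 × 15 × 23085/1530 ≈ 453 Hz.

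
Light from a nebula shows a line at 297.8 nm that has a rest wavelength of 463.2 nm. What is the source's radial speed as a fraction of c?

λ'/λ₀ = 0.6429 < 1 (blueshift), so the source is approaching.
λ'/λ₀ = √((1 − β)/(1 + β)) for an approaching source ⇒ β = (1 − r²)/(1 + r²) with r = λ'/λ₀.
β = (1 − 0.4133)/(1 + 0.4133) ≈ 0.415.

0.415c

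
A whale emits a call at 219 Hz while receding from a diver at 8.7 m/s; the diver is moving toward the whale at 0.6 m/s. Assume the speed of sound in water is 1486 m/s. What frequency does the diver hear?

218 Hz

Both move, so f' = f · (v + v_o)/(v + v_s).
f' = 219 × (1486 + 0.6)/(1486 + 8.7) = 219 × 1486.6/1494.7 ≈ 218 Hz.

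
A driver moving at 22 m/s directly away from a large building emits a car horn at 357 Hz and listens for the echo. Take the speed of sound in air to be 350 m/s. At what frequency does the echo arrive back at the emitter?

The large building receives the sound from a moving source: f₁ = f₀ · v/(v + v_e) = 357 × 350/372 ≈ 336 Hz.
On the return leg the driver is a moving observer: f₂ = f₁ · (v − v_e)/v = 336 × 328/350 ≈ 315 Hz.

315 Hz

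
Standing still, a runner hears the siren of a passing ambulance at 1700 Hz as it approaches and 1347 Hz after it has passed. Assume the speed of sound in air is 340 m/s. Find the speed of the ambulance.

39 m/s

f₁/f₂ = (v + v_s)/(v − v_s), so v_s = v · (f₁ − f₂)/(f₁ + f₂).
v_s = 340 × (1700 − 1347)/(1700 + 1347) = 340 × 353/3047 ≈ 39 m/s.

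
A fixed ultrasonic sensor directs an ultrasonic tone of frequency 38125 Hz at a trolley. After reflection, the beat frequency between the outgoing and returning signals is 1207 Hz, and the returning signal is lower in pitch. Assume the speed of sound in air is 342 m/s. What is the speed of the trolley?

Double Doppler shift off a moving reflector: f₂ = f₀ · (v + u)/(v − u) (u > 0 toward emitter).
Returning signal is lower, so f₂ = f₀ − Δf = 38125 − 1207 = 36918 Hz.
Rearranging, u = v · (f₂ − f₀)/(f₂ + f₀) = 342 × -1207/75043 ≈ -5.5 m/s.
So the trolley is moving at 5.5 m/s away from the emitter.

5.5 m/s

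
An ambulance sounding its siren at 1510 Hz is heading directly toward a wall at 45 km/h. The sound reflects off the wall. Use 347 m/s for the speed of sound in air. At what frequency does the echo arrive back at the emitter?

45 km/h = 12.5 m/s.
The wall receives the sound from a moving source: f₁ = f₀ · v/(v − v_e) = 1510 × 347/334.5 ≈ 1566 Hz.
On the return leg the ambulance is a moving observer: f₂ = f₁ · (v + v_e)/v = 1566 × 359.5/347 ≈ 1623 Hz.
Equivalently f₂ = f₀ · (v + v_e)/(v − v_e).

1623 Hz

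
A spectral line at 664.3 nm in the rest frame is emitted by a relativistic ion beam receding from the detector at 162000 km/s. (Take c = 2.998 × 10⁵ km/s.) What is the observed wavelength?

1216.1 nm

β = v/c = 162000/299800 = 0.5404.
Relativistic Doppler for wavelength: λ' = λ₀ · √((1 + β)/(1 − β)).
λ' = 664.3 × √(1.5404/0.4596) = 664.3 × 1.83064 ≈ 1216.1 nm.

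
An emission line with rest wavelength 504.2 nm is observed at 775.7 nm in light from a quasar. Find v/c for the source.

λ'/λ₀ = 1.5385 > 1 (redshift), so the source is receding.
λ'/λ₀ = √((1 + β)/(1 − β)) for a receding source ⇒ β = (r² − 1)/(r² + 1) with r = λ'/λ₀.
β = (2.3669 − 1)/(2.3669 + 1) ≈ 0.406.

0.406c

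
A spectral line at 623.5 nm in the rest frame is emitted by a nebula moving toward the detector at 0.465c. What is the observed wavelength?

Relativistic Doppler for wavelength: λ' = λ₀ · √((1 − β)/(1 + β)).
λ' = 623.5 × √(0.5350/1.4650) = 623.5 × 0.60431 ≈ 376.8 nm.

376.8 nm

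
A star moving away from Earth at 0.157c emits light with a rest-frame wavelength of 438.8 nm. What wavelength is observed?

514.1 nm

Relativistic Doppler for wavelength: λ' = λ₀ · √((1 + β)/(1 − β)).
λ' = 438.8 × √(1.1570/0.8430) = 438.8 × 1.17153 ≈ 514.1 nm.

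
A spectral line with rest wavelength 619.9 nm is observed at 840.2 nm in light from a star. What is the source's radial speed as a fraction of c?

λ'/λ₀ = 1.3554 > 1 (redshift), so the source is receding.
λ'/λ₀ = √((1 + β)/(1 − β)) for a receding source ⇒ β = (r² − 1)/(r² + 1) with r = λ'/λ₀.
β = (1.8371 − 1)/(1.8371 + 1) ≈ 0.295.

0.295c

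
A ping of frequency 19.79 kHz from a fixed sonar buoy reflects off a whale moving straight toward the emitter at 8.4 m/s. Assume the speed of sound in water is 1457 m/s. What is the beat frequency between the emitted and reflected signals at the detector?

230 Hz

The whale first receives the wave as a moving observer: f₁ = f₀ · (v + u)/v = 19.79 × (1457 + 8.4)/1457 ≈ 19.904 kHz.
The reflection then acts as a moving source: f₂ = f₁ · v/(v − u) ≈ 20.020 kHz.
Equivalently f₂ = f₀ · (v + u)/(v − u).
Beat frequency (with f₀ = 19790 Hz): |f₂ − f₀| = 2u·f₀/(v − u) = 2 × 8.4 × 19790/1448.6 ≈ 230 Hz.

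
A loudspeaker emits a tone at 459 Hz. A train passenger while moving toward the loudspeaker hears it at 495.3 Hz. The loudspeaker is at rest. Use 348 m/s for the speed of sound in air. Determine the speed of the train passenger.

28 m/s

f' = f · (v + v_o)/v ⇒ v_o = v · |f'/f − 1|.
v_o = 348 × |495.3/459 − 1| = 348 × 0.07908 ≈ 28 m/s.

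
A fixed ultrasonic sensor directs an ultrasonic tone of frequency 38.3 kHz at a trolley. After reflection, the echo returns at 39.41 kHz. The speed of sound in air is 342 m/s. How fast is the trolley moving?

Double Doppler shift off a moving reflector: f₂ = f₀ · (v + u)/(v − u) (u > 0 toward emitter).
Rearranging, u = v · (f₂ − f₀)/(f₂ + f₀) = 342 × 1.11/77.71 ≈ 4.9 m/s.
So the trolley is moving at 4.9 m/s toward the emitter.

4.9 m/s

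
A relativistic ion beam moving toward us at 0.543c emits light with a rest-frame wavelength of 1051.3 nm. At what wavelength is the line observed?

Relativistic Doppler for wavelength: λ' = λ₀ · √((1 − β)/(1 + β)).
λ' = 1051.3 × √(0.4570/1.5430) = 1051.3 × 0.54422 ≈ 572.1 nm.

572.1 nm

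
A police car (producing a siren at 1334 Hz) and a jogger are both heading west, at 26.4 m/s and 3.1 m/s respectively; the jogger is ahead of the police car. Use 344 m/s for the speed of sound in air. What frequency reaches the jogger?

The jogger is ahead, so the police car is moving toward it while the jogger is moving away from the police car.
With source approaching and observer receding, f' = f · (v − v_o)/(v − v_s).
f' = 1334 × (344 − 3.1)/(344 − 26.4) = 1334 × 340.9/317.6 ≈ 1432 Hz.

1432 Hz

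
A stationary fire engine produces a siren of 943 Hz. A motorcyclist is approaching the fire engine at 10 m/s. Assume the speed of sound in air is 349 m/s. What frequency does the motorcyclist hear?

Only the observer moves, toward the source, so f' = f · (v + v_o)/v.
f' = 943 × (349 + 10)/349 = 943 × 359/349 ≈ 970 Hz.

970 Hz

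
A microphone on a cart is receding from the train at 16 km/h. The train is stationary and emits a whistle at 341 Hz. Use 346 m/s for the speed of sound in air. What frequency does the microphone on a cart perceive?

16 km/h = 4.444 m/s.
Only the observer moves, away from the source, so f' = f · (v − v_o)/v.
f' = 341 × (346 − 4.444)/346 = 341 × 341.56/346 ≈ 337 Hz.

337 Hz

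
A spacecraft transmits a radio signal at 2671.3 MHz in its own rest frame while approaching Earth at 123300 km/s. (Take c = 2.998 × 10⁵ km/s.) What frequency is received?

β = v/c = 123300/299800 = 0.4113.
Relativistic Doppler for frequency: f' = f₀ · √((1 + β)/(1 − β)).
f' = 2671.3 × √(1.4113/0.5887) = 2671.3 × 1.54828 ≈ 4135.9 MHz.

4135.9 MHz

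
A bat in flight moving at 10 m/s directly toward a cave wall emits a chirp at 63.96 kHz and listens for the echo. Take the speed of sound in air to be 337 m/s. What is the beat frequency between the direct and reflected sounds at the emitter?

3912 Hz

The cave wall receives the sound from a moving source: f₁ = f₀ · v/(v − v_e) = 63.96 × 337/327 ≈ 65.92 kHz.
On the return leg the bat in flight is a moving observer: f₂ = f₁ · (v + v_e)/v = 65.92 × 347/337 ≈ 67.87 kHz.
Equivalently f₂ = f₀ · (v + v_e)/(v − v_e).
Beat against the emitted tone (with f₀ = 63960 Hz): |f₂ − f₀| = 2v_e·f₀/(v − v_e) = 2 × 10 × 63960/327 ≈ 3912 Hz.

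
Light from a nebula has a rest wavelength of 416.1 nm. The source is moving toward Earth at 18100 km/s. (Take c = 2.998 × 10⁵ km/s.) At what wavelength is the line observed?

β = v/c = 18100/299800 = 0.0604.
Relativistic Doppler for wavelength: λ' = λ₀ · √((1 − β)/(1 + β)).
λ' = 416.1 × √(0.9396/1.0604) = 416.1 × 0.94134 ≈ 391.7 nm.

391.7 nm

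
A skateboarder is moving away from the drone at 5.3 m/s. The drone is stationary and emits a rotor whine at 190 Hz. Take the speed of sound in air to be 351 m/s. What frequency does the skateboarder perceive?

Moving observer, stationary source: f' = f · (v − v_o)/v.
f' = 190 × (351 − 5.3)/351 = 190 × 345.7/351 ≈ 187 Hz.

187 Hz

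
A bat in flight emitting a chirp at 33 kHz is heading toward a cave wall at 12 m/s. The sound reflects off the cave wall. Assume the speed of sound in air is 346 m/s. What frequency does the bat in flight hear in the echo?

35.4 kHz

The cave wall receives the sound from a moving source: f₁ = f₀ · v/(v − v_e) = 33 × 346/334 ≈ 34.2 kHz.
On the return leg the bat in flight is a moving observer: f₂ = f₁ · (v + v_e)/v = 34.2 × 358/346 ≈ 35.4 kHz.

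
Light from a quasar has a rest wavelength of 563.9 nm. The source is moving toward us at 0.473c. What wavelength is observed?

337.3 nm

Relativistic Doppler for wavelength: λ' = λ₀ · √((1 − β)/(1 + β)).
λ' = 563.9 × √(0.5270/1.4730) = 563.9 × 0.59814 ≈ 337.3 nm.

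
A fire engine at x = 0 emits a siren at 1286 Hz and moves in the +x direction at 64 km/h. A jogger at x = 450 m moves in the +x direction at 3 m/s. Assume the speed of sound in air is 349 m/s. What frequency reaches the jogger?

1343 Hz

64 km/h = 17.78 m/s.
The observer lies on the +x side, so the source is heading toward the observer and the observer is heading away from the source.
With source approaching and observer receding, f' = f · (v − v_o)/(v − v_s).
f' = 1286 × (349 − 3)/(349 − 17.78) = 1286 × 346/331.22 ≈ 1343 Hz.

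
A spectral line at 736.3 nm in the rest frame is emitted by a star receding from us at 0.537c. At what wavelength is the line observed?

1341.5 nm

Relativistic Doppler for wavelength: λ' = λ₀ · √((1 + β)/(1 − β)).
λ' = 736.3 × √(1.5370/0.4630) = 736.3 × 1.82199 ≈ 1341.5 nm.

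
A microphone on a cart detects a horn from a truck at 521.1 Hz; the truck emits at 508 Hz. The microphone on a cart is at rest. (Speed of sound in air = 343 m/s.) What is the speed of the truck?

f' > f, so the truck is approaching.
f' = f · v/(v − v_s) ⇒ v_s = v · |1 − f/f'|.
v_s = 343 × |1 − 508/521.1| = 343 × 0.02514 ≈ 8.6 m/s.

8.6 m/s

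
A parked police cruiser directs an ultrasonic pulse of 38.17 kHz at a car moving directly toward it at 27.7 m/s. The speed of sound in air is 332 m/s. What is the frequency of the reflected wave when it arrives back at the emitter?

At the car (a moving observer), f₁ = f₀ · (v + u)/v = 38.17 × 359.7/332 ≈ 41.4 kHz.
The reflection then acts as a moving source: f₂ = f₁ · v/(v − u) ≈ 45.1 kHz.
Equivalently f₂ = f₀ · (v + u)/(v − u).

45.1 kHz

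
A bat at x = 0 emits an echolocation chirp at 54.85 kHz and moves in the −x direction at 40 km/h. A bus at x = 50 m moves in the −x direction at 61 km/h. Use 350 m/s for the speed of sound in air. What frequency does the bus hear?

55.7 kHz

40 km/h = 11.11 m/s; 61 km/h = 16.94 m/s.
The observer lies on the +x side, so the source is heading away from the observer and the observer is heading toward the source.
Both move, so f' = f · (v + v_o)/(v + v_s).
f' = 54.85 × (350 + 16.94)/(350 + 11.11) = 54.85 × 366.94/361.11 ≈ 55.7 kHz.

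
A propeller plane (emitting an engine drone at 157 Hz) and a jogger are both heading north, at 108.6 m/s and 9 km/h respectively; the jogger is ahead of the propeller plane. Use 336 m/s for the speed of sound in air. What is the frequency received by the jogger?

9 km/h = 2.5 m/s.
The jogger is ahead, so the propeller plane is moving toward it while the jogger is moving away from the propeller plane.
General Doppler shift: f' = f · (v − v_o)/(v − v_s).
f' = 157 × (336 − 2.5)/(336 − 108.6) = 157 × 333.5/227.4 ≈ 230 Hz.

230 Hz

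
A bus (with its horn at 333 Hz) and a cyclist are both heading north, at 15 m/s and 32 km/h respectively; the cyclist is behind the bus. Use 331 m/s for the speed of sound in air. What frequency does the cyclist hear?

32 km/h = 8.889 m/s.
The cyclist is behind, so the bus is moving away from it while the cyclist is moving toward the bus.
General Doppler shift: f' = f · (v + v_o)/(v + v_s).
f' = 333 × (331 + 8.889)/(331 + 15) = 333 × 339.89/346 ≈ 327 Hz.

327 Hz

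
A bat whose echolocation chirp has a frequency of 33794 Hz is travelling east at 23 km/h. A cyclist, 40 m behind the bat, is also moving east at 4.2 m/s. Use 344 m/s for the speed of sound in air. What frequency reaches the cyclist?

23 km/h = 6.389 m/s.
The cyclist is behind, so the bat is moving away from it while the cyclist is moving toward the bat.
Both move, so f' = f · (v + v_o)/(v + v_s).
f' = 33794 × (344 + 4.2)/(344 + 6.389) = 33794 × 348.2/350.39 ≈ 33583 Hz.

33583 Hz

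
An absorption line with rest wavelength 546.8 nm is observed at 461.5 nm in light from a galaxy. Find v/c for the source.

0.168

λ'/λ₀ = 0.8440 < 1 (blueshift), so the source is approaching.
λ'/λ₀ = √((1 − β)/(1 + β)) for an approaching source ⇒ β = (1 − r²)/(1 + r²) with r = λ'/λ₀.
β = (1 − 0.7123)/(1 + 0.7123) ≈ 0.168.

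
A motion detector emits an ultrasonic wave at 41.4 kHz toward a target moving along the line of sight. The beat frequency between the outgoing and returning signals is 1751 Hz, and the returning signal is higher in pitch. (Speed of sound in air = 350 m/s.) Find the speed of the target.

7.2 m/s

Double Doppler shift off a moving reflector: f₂ = f₀ · (v + u)/(v − u) (u > 0 toward emitter).
Returning signal is higher, so f₂ = f₀ + Δf = 41400 + 1751 = 43151 Hz.
Rearranging, u = v · (f₂ − f₀)/(f₂ + f₀) = 350 × 1751/84551 ≈ 7.2 m/s.
So the target is moving at 7.2 m/s toward the emitter.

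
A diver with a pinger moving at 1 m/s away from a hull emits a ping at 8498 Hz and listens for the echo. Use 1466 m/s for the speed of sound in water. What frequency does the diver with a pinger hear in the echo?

8486 Hz

The hull receives the sound from a moving source: f₁ = f₀ · v/(v + v_e) = 8498 × 1466/1467 ≈ 8492 Hz.
On the return leg the diver with a pinger is a moving observer: f₂ = f₁ · (v − v_e)/v = 8492 × 1465/1466 ≈ 8486 Hz.
Equivalently f₂ = f₀ · (v − v_e)/(v + v_e).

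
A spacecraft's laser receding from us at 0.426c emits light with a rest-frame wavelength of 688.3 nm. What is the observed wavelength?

1084.9 nm

Relativistic Doppler for wavelength: λ' = λ₀ · √((1 + β)/(1 − β)).
λ' = 688.3 × √(1.4260/0.5740) = 688.3 × 1.57617 ≈ 1084.9 nm.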